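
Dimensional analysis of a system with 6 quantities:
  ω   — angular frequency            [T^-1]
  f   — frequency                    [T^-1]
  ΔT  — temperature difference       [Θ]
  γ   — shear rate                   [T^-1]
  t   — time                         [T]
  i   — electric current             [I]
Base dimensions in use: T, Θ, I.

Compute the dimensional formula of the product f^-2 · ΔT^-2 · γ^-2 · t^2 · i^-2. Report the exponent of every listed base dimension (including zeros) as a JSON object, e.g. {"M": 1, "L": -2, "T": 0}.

Dimensional matrix (T×Θ×I by ω×f×ΔT×γ×t×i):
  T: [-1 -1  0 -1  1  0]
  Θ: [ 0  0  1  0  0  0]
  I: [ 0  0  0  0  0  1]
  [T]: (-2)·-1+(-2)·0+(-2)·-1+(2)·1+(-2)·0 = 6
  [Θ]: (-2)·0+(-2)·1+(-2)·0+(2)·0+(-2)·0 = -2
  [I]: (-2)·0+(-2)·0+(-2)·0+(2)·0+(-2)·1 = -2
⇒ T^6 Θ^-2 I^-2

{"T": 6, "Θ": -2, "I": -2}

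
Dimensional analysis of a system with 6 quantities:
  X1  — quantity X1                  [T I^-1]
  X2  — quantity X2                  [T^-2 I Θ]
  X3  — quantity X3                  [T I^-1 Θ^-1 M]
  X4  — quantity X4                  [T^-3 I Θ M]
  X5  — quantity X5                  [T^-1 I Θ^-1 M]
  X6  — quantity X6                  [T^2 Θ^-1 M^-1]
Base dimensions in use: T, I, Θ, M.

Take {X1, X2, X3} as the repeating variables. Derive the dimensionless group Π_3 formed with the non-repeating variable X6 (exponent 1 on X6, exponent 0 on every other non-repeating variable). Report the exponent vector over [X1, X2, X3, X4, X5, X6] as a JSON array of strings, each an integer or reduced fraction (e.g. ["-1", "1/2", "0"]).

Exponent matrix [T,I,Θ,M] × [X1,X2,X3,X4,X5,X6]:
  T: [ 1 -2  1 -3 -1  2]
  I: [-1  1 -1  1  1  0]
  Θ: [ 0  1 -1  1 -1 -1]
  M: [ 0  0  1  1  1 -1]
RREF → pivots at {X1,X2,X3} ⇒ r = 3
Repeat: X1,X2,X3; free: X4,X5,X6
RREF:
  r0: [   1    0    0    0   -2   -1]
  r1: [   0    1    0    2    0   -2]
  r2: [   0    0    1    1    1   -1]
  r3: [   0    0    0    0    0    0]
Fix exponent of X6 at 1, X4 at 0, X5 at 0; solve each RREF row for its pivot's exponent:
  r0: exp(X1) + (-1)·1 = 0 ⇒ exp(X1) = 1
  r1: exp(X2) + (-2)·1 = 0 ⇒ exp(X2) = 2
  r2: exp(X3) + (-1)·1 = 0 ⇒ exp(X3) = 1
Π_3 = X1 · X2^2 · X3 · X6

["1", "2", "1", "0", "0", "1"]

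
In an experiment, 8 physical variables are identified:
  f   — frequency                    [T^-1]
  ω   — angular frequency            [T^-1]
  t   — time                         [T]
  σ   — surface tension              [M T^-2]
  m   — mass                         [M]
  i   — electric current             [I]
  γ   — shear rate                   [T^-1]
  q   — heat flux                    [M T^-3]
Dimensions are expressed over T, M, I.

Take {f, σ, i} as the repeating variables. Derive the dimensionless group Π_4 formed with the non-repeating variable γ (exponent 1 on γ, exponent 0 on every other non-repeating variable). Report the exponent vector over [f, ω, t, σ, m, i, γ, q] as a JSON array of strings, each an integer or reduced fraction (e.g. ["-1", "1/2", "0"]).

["-1", "0", "0", "0", "0", "0", "1", "0"]

Exponent matrix [T,M,I] × [f,ω,t,σ,m,i,γ,q]:
  T: [-1 -1  1 -2  0  0 -1 -3]
  M: [ 0  0  0  1  1  0  0  1]
  I: [ 0  0  0  0  0  1  0  0]
RREF → pivots at {f,σ,i} ⇒ r = 3
Pivot set = {f,σ,i}, free = {ω,t,m,γ,q}
RREF:
  r0: [   1    1   -1    0   -2    0    1    1]
  r1: [   0    0    0    1    1    0    0    1]
  r2: [   0    0    0    0    0    1    0    0]
Fix exponent of γ at 1, ω at 0, t at 0, m at 0, q at 0; solve each RREF row for its pivot's exponent:
  r0: exp(f) + (1)·1 = 0 ⇒ exp(f) = -1
  r1: exp(σ) + (0)·1 = 0 ⇒ exp(σ) = 0
  r2: exp(i) + (0)·1 = 0 ⇒ exp(i) = 0
Π_4 = f^-1 · γ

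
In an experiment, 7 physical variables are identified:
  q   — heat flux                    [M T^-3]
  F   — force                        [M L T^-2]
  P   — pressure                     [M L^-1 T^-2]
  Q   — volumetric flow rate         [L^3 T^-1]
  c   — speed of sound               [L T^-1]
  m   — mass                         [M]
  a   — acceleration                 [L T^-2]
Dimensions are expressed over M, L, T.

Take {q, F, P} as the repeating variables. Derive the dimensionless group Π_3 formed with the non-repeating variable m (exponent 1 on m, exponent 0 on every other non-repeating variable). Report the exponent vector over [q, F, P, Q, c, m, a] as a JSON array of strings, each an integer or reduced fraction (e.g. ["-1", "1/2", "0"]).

Exponent matrix [M,L,T] × [q,F,P,Q,c,m,a]:
  M: [ 1  1  1  0  0  1  0]
  L: [ 0  1 -1  3  1  0  1]
  T: [-3 -2 -2 -1 -1  0 -2]
RREF → pivots at {q,F,P} ⇒ r = 3
Repeat: q,F,P; free: Q,c,m,a
RREF:
  r0: [   1    0    0    1    1   -2    2]
  r1: [   0    1    0    1    0  3/2 -1/2]
  r2: [   0    0    1   -2   -1  3/2 -3/2]
Fix exponent of m at 1, Q at 0, c at 0, a at 0; solve each RREF row for its pivot's exponent:
  r0: exp(q) + (-2)·1 = 0 ⇒ exp(q) = 2
  r1: exp(F) + (3/2)·1 = 0 ⇒ exp(F) = -3/2
  r2: exp(P) + (3/2)·1 = 0 ⇒ exp(P) = -3/2
Π_3 = q^2 · F^(-3/2) · P^(-3/2) · m

["2", "-3/2", "-3/2", "0", "0", "1", "0"]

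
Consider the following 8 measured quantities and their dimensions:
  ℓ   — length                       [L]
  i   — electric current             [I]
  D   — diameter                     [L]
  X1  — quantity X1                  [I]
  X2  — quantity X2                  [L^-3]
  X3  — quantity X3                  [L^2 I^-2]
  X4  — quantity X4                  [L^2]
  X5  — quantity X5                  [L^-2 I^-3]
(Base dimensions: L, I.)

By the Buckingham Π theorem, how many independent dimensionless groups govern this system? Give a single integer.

6

Dimensional matrix (L×I by ℓ×i×D×X1×X2×X3×X4×X5):
  L: [ 1  0  1  0 -3  2  2 -2]
  I: [ 0  1  0  1  0 -2  0 -3]
Echelon form has 2 nonzero rows (pivots: ℓ,i)
Π count = n − r = 8 − 2 = 6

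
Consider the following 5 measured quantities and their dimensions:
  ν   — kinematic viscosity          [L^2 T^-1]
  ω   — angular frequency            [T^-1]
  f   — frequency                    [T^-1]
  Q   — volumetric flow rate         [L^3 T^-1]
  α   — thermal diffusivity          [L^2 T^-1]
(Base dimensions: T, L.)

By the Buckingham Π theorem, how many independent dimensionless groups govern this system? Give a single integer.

3

Exponent matrix [T,L] × [ν,ω,f,Q,α]:
  T: [-1 -1 -1 -1 -1]
  L: [ 2  0  0  3  2]
RREF → pivots at {ν,ω} ⇒ r = 2
Π count = n − r = 5 − 2 = 3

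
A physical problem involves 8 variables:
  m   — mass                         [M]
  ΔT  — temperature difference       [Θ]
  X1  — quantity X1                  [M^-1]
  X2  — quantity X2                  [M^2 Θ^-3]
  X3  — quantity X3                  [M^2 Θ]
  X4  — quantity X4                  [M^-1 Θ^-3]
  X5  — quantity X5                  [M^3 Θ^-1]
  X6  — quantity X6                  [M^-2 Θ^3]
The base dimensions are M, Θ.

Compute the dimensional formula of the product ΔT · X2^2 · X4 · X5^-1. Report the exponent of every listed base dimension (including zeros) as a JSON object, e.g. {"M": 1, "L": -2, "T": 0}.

Write exponents as rows M,Θ / cols m,ΔT,X1,X2,X3,X4,X5,X6:
  M: [ 1  0 -1  2  2 -1  3 -2]
  Θ: [ 0  1  0 -3  1 -3 -1  3]
  [M]: (1)·0+(2)·2+(1)·-1+(-1)·3 = 0
  [Θ]: (1)·1+(2)·-3+(1)·-3+(-1)·-1 = -7
⇒ Θ^-7

{"M": 0, "Θ": -7}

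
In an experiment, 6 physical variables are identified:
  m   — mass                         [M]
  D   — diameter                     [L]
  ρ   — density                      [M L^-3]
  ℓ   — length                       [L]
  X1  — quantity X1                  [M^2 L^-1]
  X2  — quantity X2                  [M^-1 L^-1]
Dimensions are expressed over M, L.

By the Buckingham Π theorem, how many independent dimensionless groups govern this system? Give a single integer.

Dimensional matrix (M×L by m×D×ρ×ℓ×X1×X2):
  M: [ 1  0  1  0  2 -1]
  L: [ 0  1 -3  1 -1 -1]
Echelon form has 2 nonzero rows (pivots: m,D)
n=6, r=2 ⇒ 4 dimensionless groups

4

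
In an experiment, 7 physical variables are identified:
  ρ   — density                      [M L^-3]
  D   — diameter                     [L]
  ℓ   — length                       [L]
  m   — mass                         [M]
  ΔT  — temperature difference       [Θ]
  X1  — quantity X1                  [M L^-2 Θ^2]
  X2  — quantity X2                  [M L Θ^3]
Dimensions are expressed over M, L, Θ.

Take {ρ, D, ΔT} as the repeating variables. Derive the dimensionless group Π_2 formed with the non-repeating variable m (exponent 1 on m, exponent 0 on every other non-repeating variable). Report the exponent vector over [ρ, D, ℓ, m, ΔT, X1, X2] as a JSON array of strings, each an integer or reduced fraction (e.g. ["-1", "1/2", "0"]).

Exponent matrix [M,L,Θ] × [ρ,D,ℓ,m,ΔT,X1,X2]:
  M: [ 1  0  0  1  0  1  1]
  L: [-3  1  1  0  0 -2  1]
  Θ: [ 0  0  0  0  1  2  3]
Echelon form has 3 nonzero rows (pivots: ρ,D,ΔT)
Repeat: ρ,D,ΔT; free: ℓ,m,X1,X2
RREF:
  r0: [   1    0    0    1    0    1    1]
  r1: [   0    1    1    3    0    1    4]
  r2: [   0    0    0    0    1    2    3]
Fix exponent of m at 1, ℓ at 0, X1 at 0, X2 at 0; solve each RREF row for its pivot's exponent:
  r0: exp(ρ) + (1)·1 = 0 ⇒ exp(ρ) = -1
  r1: exp(D) + (3)·1 = 0 ⇒ exp(D) = -3
  r2: exp(ΔT) + (0)·1 = 0 ⇒ exp(ΔT) = 0
Π_2 = ρ^-1 · D^-3 · m

["-1", "-3", "0", "1", "0", "0", "0"]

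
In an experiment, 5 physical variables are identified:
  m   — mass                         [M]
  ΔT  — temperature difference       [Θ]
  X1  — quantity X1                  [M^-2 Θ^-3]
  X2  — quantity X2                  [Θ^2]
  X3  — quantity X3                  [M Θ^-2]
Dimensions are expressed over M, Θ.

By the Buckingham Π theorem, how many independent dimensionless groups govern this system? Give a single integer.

3

Exponent matrix [M,Θ] × [m,ΔT,X1,X2,X3]:
  M: [ 1  0 -2  0  1]
  Θ: [ 0  1 -3  2 -2]
RREF → pivots at {m,ΔT} ⇒ r = 2
Π count = n − r = 5 − 2 = 3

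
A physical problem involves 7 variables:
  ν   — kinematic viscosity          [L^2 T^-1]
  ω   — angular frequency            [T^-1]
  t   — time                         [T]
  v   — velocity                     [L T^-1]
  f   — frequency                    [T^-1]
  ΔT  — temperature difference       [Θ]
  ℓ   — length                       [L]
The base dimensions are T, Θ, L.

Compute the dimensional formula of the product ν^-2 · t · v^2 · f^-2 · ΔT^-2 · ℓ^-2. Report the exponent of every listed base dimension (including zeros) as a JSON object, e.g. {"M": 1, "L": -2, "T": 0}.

{"T": 3, "Θ": -2, "L": -4}

Exponent matrix [T,Θ,L] × [ν,ω,t,v,f,ΔT,ℓ]:
  T: [-1 -1  1 -1 -1  0  0]
  Θ: [ 0  0  0  0  0  1  0]
  L: [ 2  0  0  1  0  0  1]
  [T]: (-2)·-1+(1)·1+(2)·-1+(-2)·-1+(-2)·0+(-2)·0 = 3
  [Θ]: (-2)·0+(1)·0+(2)·0+(-2)·0+(-2)·1+(-2)·0 = -2
  [L]: (-2)·2+(1)·0+(2)·1+(-2)·0+(-2)·0+(-2)·1 = -4
⇒ T^3 Θ^-2 L^-4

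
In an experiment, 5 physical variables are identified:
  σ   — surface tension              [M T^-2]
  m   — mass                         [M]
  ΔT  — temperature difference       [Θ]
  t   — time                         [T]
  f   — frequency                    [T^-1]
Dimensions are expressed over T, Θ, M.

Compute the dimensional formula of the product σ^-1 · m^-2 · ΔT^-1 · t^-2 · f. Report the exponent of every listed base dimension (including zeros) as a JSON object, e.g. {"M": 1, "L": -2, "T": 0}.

{"T": -1, "Θ": -1, "M": -3}

Dimensional matrix (T×Θ×M by σ×m×ΔT×t×f):
  T: [-2  0  0  1 -1]
  Θ: [ 0  0  1  0  0]
  M: [ 1  1  0  0  0]
  [T]: (-1)·-2+(-2)·0+(-1)·0+(-2)·1+(1)·-1 = -1
  [Θ]: (-1)·0+(-2)·0+(-1)·1+(-2)·0+(1)·0 = -1
  [M]: (-1)·1+(-2)·1+(-1)·0+(-2)·0+(1)·0 = -3
⇒ T^-1 Θ^-1 M^-3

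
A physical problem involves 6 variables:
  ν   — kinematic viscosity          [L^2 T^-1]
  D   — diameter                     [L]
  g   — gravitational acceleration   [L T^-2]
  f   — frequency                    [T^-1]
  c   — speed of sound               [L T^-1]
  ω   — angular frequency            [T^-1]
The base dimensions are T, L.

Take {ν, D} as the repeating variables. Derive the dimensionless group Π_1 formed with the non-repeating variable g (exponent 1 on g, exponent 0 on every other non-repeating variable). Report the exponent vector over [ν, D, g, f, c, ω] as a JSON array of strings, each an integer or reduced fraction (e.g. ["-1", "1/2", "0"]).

["-2", "3", "1", "0", "0", "0"]

Exponent matrix [T,L] × [ν,D,g,f,c,ω]:
  T: [-1  0 -2 -1 -1 -1]
  L: [ 2  1  1  0  1  0]
RREF → pivots at {ν,D} ⇒ r = 2
Pivot set = {ν,D}, free = {g,f,c,ω}
RREF:
  r0: [   1    0    2    1    1    1]
  r1: [   0    1   -3   -2   -1   -2]
Fix exponent of g at 1, f at 0, c at 0, ω at 0; solve each RREF row for its pivot's exponent:
  r0: exp(ν) + (2)·1 = 0 ⇒ exp(ν) = -2
  r1: exp(D) + (-3)·1 = 0 ⇒ exp(D) = 3
Π_1 = ν^-2 · D^3 · g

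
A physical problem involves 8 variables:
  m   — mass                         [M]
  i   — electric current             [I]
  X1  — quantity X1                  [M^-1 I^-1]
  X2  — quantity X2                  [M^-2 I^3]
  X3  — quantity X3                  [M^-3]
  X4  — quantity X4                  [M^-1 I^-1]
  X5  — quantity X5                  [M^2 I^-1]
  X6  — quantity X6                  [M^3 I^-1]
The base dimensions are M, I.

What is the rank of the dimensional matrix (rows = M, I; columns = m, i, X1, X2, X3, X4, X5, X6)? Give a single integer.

2

Exponent matrix [M,I] × [m,i,X1,X2,X3,X4,X5,X6]:
  M: [ 1  0 -1 -2 -3 -1  2  3]
  I: [ 0  1 -1  3  0 -1 -1 -1]
Echelon form has 2 nonzero rows (pivots: m,i)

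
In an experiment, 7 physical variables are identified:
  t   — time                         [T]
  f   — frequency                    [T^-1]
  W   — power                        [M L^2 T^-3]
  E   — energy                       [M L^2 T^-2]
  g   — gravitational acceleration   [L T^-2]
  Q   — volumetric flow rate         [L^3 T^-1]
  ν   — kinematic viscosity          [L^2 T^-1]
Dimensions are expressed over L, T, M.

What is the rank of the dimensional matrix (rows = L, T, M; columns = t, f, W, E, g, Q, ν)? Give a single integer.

Dimensional matrix (L×T×M by t×f×W×E×g×Q×ν):
  L: [ 0  0  2  2  1  3  2]
  T: [ 1 -1 -3 -2 -2 -1 -1]
  M: [ 0  0  1  1  0  0  0]
Row reduction gives pivot columns t,W,g; rank = 3

3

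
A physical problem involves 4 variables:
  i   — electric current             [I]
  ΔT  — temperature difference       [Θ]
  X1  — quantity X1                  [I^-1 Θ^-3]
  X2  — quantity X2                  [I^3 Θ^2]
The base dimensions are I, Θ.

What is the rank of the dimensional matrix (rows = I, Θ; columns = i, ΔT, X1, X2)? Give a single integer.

Dimensional matrix (I×Θ by i×ΔT×X1×X2):
  I: [ 1  0 -1  3]
  Θ: [ 0  1 -3  2]
Row reduction gives pivot columns i,ΔT; rank = 2

2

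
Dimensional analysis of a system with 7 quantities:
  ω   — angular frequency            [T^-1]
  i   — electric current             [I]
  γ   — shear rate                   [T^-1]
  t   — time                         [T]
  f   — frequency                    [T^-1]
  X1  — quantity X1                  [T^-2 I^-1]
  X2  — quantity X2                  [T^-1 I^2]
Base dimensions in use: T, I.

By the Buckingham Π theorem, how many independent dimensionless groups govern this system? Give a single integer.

5

Write exponents as rows T,I / cols ω,i,γ,t,f,X1,X2:
  T: [-1  0 -1  1 -1 -2 -1]
  I: [ 0  1  0  0  0 -1  2]
Row reduction gives pivot columns ω,i; rank = 2
7 vars − rank 2 = 5 Π groups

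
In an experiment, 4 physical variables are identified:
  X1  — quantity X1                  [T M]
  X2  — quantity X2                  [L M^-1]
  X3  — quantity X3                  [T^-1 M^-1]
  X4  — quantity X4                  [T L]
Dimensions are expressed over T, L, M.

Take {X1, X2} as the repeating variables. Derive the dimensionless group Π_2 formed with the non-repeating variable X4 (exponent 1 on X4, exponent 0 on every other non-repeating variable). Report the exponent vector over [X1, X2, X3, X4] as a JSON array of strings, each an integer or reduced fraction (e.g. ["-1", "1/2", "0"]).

["-1", "-1", "0", "1"]

Write exponents as rows T,L,M / cols X1,X2,X3,X4:
  T: [ 1  0 -1  1]
  L: [ 0  1  0  1]
  M: [ 1 -1 -1  0]
RREF → pivots at {X1,X2} ⇒ r = 2
Pivot set = {X1,X2}, free = {X3,X4}
RREF:
  r0: [   1    0   -1    1]
  r1: [   0    1    0    1]
  r2: [   0    0    0    0]
Fix exponent of X4 at 1, X3 at 0; solve each RREF row for its pivot's exponent:
  r0: exp(X1) + (1)·1 = 0 ⇒ exp(X1) = -1
  r1: exp(X2) + (1)·1 = 0 ⇒ exp(X2) = -1
Π_2 = X1^-1 · X2^-1 · X4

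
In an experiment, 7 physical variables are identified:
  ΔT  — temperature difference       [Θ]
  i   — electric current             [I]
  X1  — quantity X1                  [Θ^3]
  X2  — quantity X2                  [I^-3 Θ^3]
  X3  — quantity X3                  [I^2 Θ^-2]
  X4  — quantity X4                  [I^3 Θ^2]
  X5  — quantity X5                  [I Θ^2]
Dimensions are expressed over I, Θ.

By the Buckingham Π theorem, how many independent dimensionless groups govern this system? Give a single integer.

Dimensional matrix (I×Θ by ΔT×i×X1×X2×X3×X4×X5):
  I: [ 0  1  0 -3  2  3  1]
  Θ: [ 1  0  3  3 -2  2  2]
RREF → pivots at {ΔT,i} ⇒ r = 2
n=7, r=2 ⇒ 5 dimensionless groups

5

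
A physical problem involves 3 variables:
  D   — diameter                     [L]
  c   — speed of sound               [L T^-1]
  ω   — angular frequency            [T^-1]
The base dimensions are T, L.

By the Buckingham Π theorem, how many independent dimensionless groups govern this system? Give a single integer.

1

Dimensional matrix (T×L by D×c×ω):
  T: [ 0 -1 -1]
  L: [ 1  1  0]
Echelon form has 2 nonzero rows (pivots: D,c)
3 vars − rank 2 = 1 Π group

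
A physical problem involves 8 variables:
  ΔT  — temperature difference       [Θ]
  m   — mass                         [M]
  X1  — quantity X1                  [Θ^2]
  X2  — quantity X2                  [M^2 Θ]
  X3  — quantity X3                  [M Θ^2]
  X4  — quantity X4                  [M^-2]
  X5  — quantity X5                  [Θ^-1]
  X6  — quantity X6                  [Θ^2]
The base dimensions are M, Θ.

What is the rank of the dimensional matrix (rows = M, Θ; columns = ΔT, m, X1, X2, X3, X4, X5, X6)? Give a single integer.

2

Exponent matrix [M,Θ] × [ΔT,m,X1,X2,X3,X4,X5,X6]:
  M: [ 0  1  0  2  1 -2  0  0]
  Θ: [ 1  0  2  1  2  0 -1  2]
RREF → pivots at {ΔT,m} ⇒ r = 2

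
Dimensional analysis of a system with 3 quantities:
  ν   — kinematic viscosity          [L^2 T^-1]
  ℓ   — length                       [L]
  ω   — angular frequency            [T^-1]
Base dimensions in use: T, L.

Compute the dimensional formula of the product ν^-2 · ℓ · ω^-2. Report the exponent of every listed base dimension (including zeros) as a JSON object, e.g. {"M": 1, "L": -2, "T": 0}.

{"T": 4, "L": -3}

Dimensional matrix (T×L by ν×ℓ×ω):
  T: [-1  0 -1]
  L: [ 2  1  0]
  [T]: (-2)·-1+(1)·0+(-2)·-1 = 4
  [L]: (-2)·2+(1)·1+(-2)·0 = -3
⇒ T^4 L^-3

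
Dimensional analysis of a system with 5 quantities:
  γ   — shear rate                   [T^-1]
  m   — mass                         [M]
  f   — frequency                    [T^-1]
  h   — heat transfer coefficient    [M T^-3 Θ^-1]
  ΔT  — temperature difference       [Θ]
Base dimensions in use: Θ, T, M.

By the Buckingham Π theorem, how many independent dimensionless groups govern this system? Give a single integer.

2

Exponent matrix [Θ,T,M] × [γ,m,f,h,ΔT]:
  Θ: [ 0  0  0 -1  1]
  T: [-1  0 -1 -3  0]
  M: [ 0  1  0  1  0]
Echelon form has 3 nonzero rows (pivots: γ,m,h)
n=5, r=3 ⇒ 2 dimensionless groups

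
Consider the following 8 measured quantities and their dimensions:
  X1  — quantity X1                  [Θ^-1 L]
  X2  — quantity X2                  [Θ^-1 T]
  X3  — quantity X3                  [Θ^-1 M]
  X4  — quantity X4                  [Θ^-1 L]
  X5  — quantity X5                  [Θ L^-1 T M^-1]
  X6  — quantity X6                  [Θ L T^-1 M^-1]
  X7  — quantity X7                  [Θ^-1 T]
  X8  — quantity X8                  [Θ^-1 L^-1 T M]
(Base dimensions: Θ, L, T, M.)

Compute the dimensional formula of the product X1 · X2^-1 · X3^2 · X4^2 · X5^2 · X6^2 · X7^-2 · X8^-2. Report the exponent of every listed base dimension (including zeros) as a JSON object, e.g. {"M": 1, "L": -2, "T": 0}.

Dimensional matrix (Θ×L×T×M by X1×X2×X3×X4×X5×X6×X7×X8):
  Θ: [-1 -1 -1 -1  1  1 -1 -1]
  L: [ 1  0  0  1 -1  1  0 -1]
  T: [ 0  1  0  0  1 -1  1  1]
  M: [ 0  0  1  0 -1 -1  0  1]
  [Θ]: (1)·-1+(-1)·-1+(2)·-1+(2)·-1+(2)·1+(2)·1+(-2)·-1+(-2)·-1 = 4
  [L]: (1)·1+(-1)·0+(2)·0+(2)·1+(2)·-1+(2)·1+(-2)·0+(-2)·-1 = 5
  [T]: (1)·0+(-1)·1+(2)·0+(2)·0+(2)·1+(2)·-1+(-2)·1+(-2)·1 = -5
  [M]: (1)·0+(-1)·0+(2)·1+(2)·0+(2)·-1+(2)·-1+(-2)·0+(-2)·1 = -4
⇒ Θ^4 L^5 T^-5 M^-4

{"Θ": 4, "L": 5, "T": -5, "M": -4}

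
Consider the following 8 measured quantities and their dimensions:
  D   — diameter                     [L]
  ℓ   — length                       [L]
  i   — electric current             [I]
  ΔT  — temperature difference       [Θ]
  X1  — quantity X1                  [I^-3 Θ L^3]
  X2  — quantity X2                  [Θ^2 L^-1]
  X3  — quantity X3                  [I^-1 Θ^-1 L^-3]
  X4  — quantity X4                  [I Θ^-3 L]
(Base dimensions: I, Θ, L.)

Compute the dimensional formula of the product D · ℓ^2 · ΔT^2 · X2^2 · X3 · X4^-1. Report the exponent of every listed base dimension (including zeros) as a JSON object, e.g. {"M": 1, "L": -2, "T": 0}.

Exponent matrix [I,Θ,L] × [D,ℓ,i,ΔT,X1,X2,X3,X4]:
  I: [ 0  0  1  0 -3  0 -1  1]
  Θ: [ 0  0  0  1  1  2 -1 -3]
  L: [ 1  1  0  0  3 -1 -3  1]
  [I]: (1)·0+(2)·0+(2)·0+(2)·0+(1)·-1+(-1)·1 = -2
  [Θ]: (1)·0+(2)·0+(2)·1+(2)·2+(1)·-1+(-1)·-3 = 8
  [L]: (1)·1+(2)·1+(2)·0+(2)·-1+(1)·-3+(-1)·1 = -3
⇒ I^-2 Θ^8 L^-3

{"I": -2, "Θ": 8, "L": -3}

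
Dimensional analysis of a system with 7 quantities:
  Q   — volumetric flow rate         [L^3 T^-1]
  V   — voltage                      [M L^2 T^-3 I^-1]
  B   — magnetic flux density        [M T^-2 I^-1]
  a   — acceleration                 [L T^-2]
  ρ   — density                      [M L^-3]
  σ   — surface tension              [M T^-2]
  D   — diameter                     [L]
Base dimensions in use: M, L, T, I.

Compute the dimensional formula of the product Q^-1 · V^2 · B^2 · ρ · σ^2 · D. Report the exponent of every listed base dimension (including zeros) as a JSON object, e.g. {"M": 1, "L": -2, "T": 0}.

Dimensional matrix (M×L×T×I by Q×V×B×a×ρ×σ×D):
  M: [ 0  1  1  0  1  1  0]
  L: [ 3  2  0  1 -3  0  1]
  T: [-1 -3 -2 -2  0 -2  0]
  I: [ 0 -1 -1  0  0  0  0]
  [M]: (-1)·0+(2)·1+(2)·1+(1)·1+(2)·1+(1)·0 = 7
  [L]: (-1)·3+(2)·2+(2)·0+(1)·-3+(2)·0+(1)·1 = -1
  [T]: (-1)·-1+(2)·-3+(2)·-2+(1)·0+(2)·-2+(1)·0 = -13
  [I]: (-1)·0+(2)·-1+(2)·-1+(1)·0+(2)·0+(1)·0 = -4
⇒ M^7 L^-1 T^-13 I^-4

{"M": 7, "L": -1, "T": -13, "I": -4}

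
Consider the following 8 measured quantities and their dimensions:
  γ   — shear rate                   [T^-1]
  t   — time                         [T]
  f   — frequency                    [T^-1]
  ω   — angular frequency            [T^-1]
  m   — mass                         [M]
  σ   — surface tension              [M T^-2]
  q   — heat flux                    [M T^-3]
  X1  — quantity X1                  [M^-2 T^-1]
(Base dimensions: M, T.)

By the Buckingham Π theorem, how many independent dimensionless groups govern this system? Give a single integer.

6

Write exponents as rows M,T / cols γ,t,f,ω,m,σ,q,X1:
  M: [ 0  0  0  0  1  1  1 -2]
  T: [-1  1 -1 -1  0 -2 -3 -1]
Row reduction gives pivot columns γ,m; rank = 2
8 vars − rank 2 = 6 Π groups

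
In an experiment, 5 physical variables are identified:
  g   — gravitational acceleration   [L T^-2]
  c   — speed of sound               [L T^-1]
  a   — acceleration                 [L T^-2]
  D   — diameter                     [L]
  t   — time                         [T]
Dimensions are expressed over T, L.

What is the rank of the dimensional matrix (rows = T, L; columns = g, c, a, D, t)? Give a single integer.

Exponent matrix [T,L] × [g,c,a,D,t]:
  T: [-2 -1 -2  0  1]
  L: [ 1  1  1  1  0]
Echelon form has 2 nonzero rows (pivots: g,c)

2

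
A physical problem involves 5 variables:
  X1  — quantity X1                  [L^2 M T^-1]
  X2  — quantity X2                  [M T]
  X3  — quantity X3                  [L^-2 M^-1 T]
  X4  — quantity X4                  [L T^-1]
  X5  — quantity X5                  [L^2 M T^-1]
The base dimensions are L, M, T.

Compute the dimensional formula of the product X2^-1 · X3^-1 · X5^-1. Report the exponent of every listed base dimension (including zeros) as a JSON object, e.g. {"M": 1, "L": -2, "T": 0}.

{"L": 0, "M": -1, "T": -1}

Dimensional matrix (L×M×T by X1×X2×X3×X4×X5):
  L: [ 2  0 -2  1  2]
  M: [ 1  1 -1  0  1]
  T: [-1  1  1 -1 -1]
  [L]: (-1)·0+(-1)·-2+(-1)·2 = 0
  [M]: (-1)·1+(-1)·-1+(-1)·1 = -1
  [T]: (-1)·1+(-1)·1+(-1)·-1 = -1
⇒ M^-1 T^-1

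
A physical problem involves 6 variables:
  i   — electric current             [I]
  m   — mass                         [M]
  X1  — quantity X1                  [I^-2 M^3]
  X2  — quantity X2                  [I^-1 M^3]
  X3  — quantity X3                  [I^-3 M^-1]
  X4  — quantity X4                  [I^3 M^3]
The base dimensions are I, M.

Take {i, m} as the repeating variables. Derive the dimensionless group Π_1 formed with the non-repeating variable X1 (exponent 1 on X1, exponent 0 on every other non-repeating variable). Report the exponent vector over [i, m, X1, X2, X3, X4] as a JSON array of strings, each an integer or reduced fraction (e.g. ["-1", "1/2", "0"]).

["2", "-3", "1", "0", "0", "0"]

Exponent matrix [I,M] × [i,m,X1,X2,X3,X4]:
  I: [ 1  0 -2 -1 -3  3]
  M: [ 0  1  3  3 -1  3]
Row reduction gives pivot columns i,m; rank = 2
Repeat: i,m; free: X1,X2,X3,X4
RREF:
  r0: [   1    0   -2   -1   -3    3]
  r1: [   0    1    3    3   -1    3]
Fix exponent of X1 at 1, X2 at 0, X3 at 0, X4 at 0; solve each RREF row for its pivot's exponent:
  r0: exp(i) + (-2)·1 = 0 ⇒ exp(i) = 2
  r1: exp(m) + (3)·1 = 0 ⇒ exp(m) = -3
Π_1 = i^2 · m^-3 · X1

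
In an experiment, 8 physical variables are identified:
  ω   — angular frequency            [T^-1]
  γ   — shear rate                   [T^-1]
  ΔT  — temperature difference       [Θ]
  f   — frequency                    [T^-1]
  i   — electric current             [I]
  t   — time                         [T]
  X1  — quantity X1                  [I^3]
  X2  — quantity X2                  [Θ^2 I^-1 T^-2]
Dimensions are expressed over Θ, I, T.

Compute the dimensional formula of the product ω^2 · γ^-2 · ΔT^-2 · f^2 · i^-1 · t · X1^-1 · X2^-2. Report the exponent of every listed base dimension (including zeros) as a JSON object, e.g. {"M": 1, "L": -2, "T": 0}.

Write exponents as rows Θ,I,T / cols ω,γ,ΔT,f,i,t,X1,X2:
  Θ: [ 0  0  1  0  0  0  0  2]
  I: [ 0  0  0  0  1  0  3 -1]
  T: [-1 -1  0 -1  0  1  0 -2]
  [Θ]: (2)·0+(-2)·0+(-2)·1+(2)·0+(-1)·0+(1)·0+(-1)·0+(-2)·2 = -6
  [I]: (2)·0+(-2)·0+(-2)·0+(2)·0+(-1)·1+(1)·0+(-1)·3+(-2)·-1 = -2
  [T]: (2)·-1+(-2)·-1+(-2)·0+(2)·-1+(-1)·0+(1)·1+(-1)·0+(-2)·-2 = 3
⇒ Θ^-6 I^-2 T^3

{"Θ": -6, "I": -2, "T": 3}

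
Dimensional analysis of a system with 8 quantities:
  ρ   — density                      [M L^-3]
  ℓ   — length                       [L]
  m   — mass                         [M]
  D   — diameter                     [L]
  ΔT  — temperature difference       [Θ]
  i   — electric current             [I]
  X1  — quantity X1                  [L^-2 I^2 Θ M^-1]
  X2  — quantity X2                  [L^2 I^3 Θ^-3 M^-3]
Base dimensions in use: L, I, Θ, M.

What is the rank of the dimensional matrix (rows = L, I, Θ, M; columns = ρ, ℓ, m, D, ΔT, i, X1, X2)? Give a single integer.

4

Exponent matrix [L,I,Θ,M] × [ρ,ℓ,m,D,ΔT,i,X1,X2]:
  L: [-3  1  0  1  0  0 -2  2]
  I: [ 0  0  0  0  0  1  2  3]
  Θ: [ 0  0  0  0  1  0  1 -3]
  M: [ 1  0  1  0  0  0 -1 -3]
RREF → pivots at {ρ,ℓ,ΔT,i} ⇒ r = 4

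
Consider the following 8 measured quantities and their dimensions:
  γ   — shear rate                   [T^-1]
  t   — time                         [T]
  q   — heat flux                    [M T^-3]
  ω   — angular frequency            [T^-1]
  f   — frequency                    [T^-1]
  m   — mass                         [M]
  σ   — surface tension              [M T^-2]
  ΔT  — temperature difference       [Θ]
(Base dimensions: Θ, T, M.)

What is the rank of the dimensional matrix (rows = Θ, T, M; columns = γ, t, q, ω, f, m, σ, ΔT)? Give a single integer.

3

Write exponents as rows Θ,T,M / cols γ,t,q,ω,f,m,σ,ΔT:
  Θ: [ 0  0  0  0  0  0  0  1]
  T: [-1  1 -3 -1 -1  0 -2  0]
  M: [ 0  0  1  0  0  1  1  0]
RREF → pivots at {γ,q,ΔT} ⇒ r = 3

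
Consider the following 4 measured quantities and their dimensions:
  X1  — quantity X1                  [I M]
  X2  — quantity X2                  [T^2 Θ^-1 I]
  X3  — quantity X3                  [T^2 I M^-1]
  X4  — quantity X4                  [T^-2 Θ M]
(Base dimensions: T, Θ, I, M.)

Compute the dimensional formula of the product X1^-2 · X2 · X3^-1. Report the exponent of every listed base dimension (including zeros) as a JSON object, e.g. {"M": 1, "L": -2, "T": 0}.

Write exponents as rows T,Θ,I,M / cols X1,X2,X3,X4:
  T: [ 0  2  2 -2]
  Θ: [ 0 -1  0  1]
  I: [ 1  1  1  0]
  M: [ 1  0 -1  1]
  [T]: (-2)·0+(1)·2+(-1)·2 = 0
  [Θ]: (-2)·0+(1)·-1+(-1)·0 = -1
  [I]: (-2)·1+(1)·1+(-1)·1 = -2
  [M]: (-2)·1+(1)·0+(-1)·-1 = -1
⇒ Θ^-1 I^-2 M^-1

{"T": 0, "Θ": -1, "I": -2, "M": -1}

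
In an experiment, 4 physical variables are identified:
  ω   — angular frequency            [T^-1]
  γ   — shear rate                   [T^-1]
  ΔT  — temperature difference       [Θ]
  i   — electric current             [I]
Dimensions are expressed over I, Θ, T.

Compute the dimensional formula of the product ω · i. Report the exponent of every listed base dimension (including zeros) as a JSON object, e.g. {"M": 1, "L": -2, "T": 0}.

Dimensional matrix (I×Θ×T by ω×γ×ΔT×i):
  I: [ 0  0  0  1]
  Θ: [ 0  0  1  0]
  T: [-1 -1  0  0]
  [I]: (1)·0+(1)·1 = 1
  [Θ]: (1)·0+(1)·0 = 0
  [T]: (1)·-1+(1)·0 = -1
⇒ I T^-1

{"I": 1, "Θ": 0, "T": -1}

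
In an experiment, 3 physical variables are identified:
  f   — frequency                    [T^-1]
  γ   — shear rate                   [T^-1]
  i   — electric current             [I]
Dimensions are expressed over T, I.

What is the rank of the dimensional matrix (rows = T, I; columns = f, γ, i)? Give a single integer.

Dimensional matrix (T×I by f×γ×i):
  T: [-1 -1  0]
  I: [ 0  0  1]
Row reduction gives pivot columns f,i; rank = 2

2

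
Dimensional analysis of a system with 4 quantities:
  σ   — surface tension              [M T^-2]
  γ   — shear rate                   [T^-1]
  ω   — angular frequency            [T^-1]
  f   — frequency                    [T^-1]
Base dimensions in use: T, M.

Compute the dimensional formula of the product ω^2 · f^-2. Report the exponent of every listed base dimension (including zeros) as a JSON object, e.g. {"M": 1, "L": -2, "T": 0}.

{"T": 0, "M": 0}

Exponent matrix [T,M] × [σ,γ,ω,f]:
  T: [-2 -1 -1 -1]
  M: [ 1  0  0  0]
  [T]: (2)·-1+(-2)·-1 = 0
  [M]: (2)·0+(-2)·0 = 0
⇒ 1 (dimensionless)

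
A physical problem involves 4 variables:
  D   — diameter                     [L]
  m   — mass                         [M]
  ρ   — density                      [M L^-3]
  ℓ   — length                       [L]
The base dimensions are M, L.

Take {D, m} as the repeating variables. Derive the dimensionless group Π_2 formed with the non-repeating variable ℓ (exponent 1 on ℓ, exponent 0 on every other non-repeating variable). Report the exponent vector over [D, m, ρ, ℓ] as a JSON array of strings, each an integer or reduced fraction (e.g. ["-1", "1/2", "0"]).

Write exponents as rows M,L / cols D,m,ρ,ℓ:
  M: [ 0  1  1  0]
  L: [ 1  0 -3  1]
RREF → pivots at {D,m} ⇒ r = 2
Repeat: D,m; free: ρ,ℓ
RREF:
  r0: [   1    0   -3    1]
  r1: [   0    1    1    0]
Fix exponent of ℓ at 1, ρ at 0; solve each RREF row for its pivot's exponent:
  r0: exp(D) + (1)·1 = 0 ⇒ exp(D) = -1
  r1: exp(m) + (0)·1 = 0 ⇒ exp(m) = 0
Π_2 = D^-1 · ℓ

["-1", "0", "0", "1"]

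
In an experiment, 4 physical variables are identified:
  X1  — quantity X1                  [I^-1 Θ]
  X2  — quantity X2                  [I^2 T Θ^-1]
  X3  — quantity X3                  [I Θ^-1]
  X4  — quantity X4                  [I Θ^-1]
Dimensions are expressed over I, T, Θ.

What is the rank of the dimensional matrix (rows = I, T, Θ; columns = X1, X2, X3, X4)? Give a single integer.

2

Exponent matrix [I,T,Θ] × [X1,X2,X3,X4]:
  I: [-1  2  1  1]
  T: [ 0  1  0  0]
  Θ: [ 1 -1 -1 -1]
RREF → pivots at {X1,X2} ⇒ r = 2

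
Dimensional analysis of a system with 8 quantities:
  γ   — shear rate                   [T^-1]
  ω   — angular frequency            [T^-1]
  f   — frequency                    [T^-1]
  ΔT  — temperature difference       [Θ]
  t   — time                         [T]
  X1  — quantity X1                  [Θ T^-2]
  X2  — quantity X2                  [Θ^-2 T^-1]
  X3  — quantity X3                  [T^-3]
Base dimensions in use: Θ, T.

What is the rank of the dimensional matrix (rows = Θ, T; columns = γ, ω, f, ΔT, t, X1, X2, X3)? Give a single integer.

Exponent matrix [Θ,T] × [γ,ω,f,ΔT,t,X1,X2,X3]:
  Θ: [ 0  0  0  1  0  1 -2  0]
  T: [-1 -1 -1  0  1 -2 -1 -3]
Echelon form has 2 nonzero rows (pivots: γ,ΔT)

2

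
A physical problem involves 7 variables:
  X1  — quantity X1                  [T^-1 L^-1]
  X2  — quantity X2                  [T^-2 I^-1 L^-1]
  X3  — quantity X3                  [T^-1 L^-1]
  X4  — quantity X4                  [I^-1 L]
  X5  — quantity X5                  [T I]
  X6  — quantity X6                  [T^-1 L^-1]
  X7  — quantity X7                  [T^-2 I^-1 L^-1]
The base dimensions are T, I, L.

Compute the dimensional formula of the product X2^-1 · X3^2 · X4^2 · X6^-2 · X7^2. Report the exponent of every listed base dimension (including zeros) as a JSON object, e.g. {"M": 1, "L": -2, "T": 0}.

Write exponents as rows T,I,L / cols X1,X2,X3,X4,X5,X6,X7:
  T: [-1 -2 -1  0  1 -1 -2]
  I: [ 0 -1  0 -1  1  0 -1]
  L: [-1 -1 -1  1  0 -1 -1]
  [T]: (-1)·-2+(2)·-1+(2)·0+(-2)·-1+(2)·-2 = -2
  [I]: (-1)·-1+(2)·0+(2)·-1+(-2)·0+(2)·-1 = -3
  [L]: (-1)·-1+(2)·-1+(2)·1+(-2)·-1+(2)·-1 = 1
⇒ T^-2 I^-3 L

{"T": -2, "I": -3, "L": 1}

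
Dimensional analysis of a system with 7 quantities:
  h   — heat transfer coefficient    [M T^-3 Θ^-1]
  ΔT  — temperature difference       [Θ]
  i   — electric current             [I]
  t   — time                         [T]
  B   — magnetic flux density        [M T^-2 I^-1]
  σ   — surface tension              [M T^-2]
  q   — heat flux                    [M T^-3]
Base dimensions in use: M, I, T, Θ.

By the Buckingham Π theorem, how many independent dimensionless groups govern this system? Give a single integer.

3

Write exponents as rows M,I,T,Θ / cols h,ΔT,i,t,B,σ,q:
  M: [ 1  0  0  0  1  1  1]
  I: [ 0  0  1  0 -1  0  0]
  T: [-3  0  0  1 -2 -2 -3]
  Θ: [-1  1  0  0  0  0  0]
Row reduction gives pivot columns h,ΔT,i,t; rank = 4
Π count = n − r = 7 − 4 = 3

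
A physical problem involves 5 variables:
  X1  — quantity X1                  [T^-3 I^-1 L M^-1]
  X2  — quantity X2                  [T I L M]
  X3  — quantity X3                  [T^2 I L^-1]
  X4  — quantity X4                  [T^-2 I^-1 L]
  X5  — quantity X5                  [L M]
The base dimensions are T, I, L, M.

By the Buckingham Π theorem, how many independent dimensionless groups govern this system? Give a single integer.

Exponent matrix [T,I,L,M] × [X1,X2,X3,X4,X5]:
  T: [-3  1  2 -2  0]
  I: [-1  1  1 -1  0]
  L: [ 1  1 -1  1  1]
  M: [-1  1  0  0  1]
RREF → pivots at {X1,X2,X3} ⇒ r = 3
Π count = n − r = 5 − 3 = 2

2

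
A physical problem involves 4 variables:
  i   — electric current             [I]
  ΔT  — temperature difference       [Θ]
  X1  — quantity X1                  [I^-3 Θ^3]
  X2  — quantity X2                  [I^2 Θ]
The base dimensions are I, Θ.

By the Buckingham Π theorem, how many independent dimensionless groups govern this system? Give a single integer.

Dimensional matrix (I×Θ by i×ΔT×X1×X2):
  I: [ 1  0 -3  2]
  Θ: [ 0  1  3  1]
RREF → pivots at {i,ΔT} ⇒ r = 2
4 vars − rank 2 = 2 Π groups

2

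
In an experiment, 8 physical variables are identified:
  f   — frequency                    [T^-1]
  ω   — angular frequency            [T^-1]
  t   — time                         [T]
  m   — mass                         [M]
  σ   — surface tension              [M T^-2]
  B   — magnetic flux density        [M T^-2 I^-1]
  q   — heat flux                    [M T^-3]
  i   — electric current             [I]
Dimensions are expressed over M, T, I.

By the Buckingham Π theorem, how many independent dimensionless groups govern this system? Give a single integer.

Dimensional matrix (M×T×I by f×ω×t×m×σ×B×q×i):
  M: [ 0  0  0  1  1  1  1  0]
  T: [-1 -1  1  0 -2 -2 -3  0]
  I: [ 0  0  0  0  0 -1  0  1]
RREF → pivots at {f,m,B} ⇒ r = 3
Π count = n − r = 8 − 3 = 5

5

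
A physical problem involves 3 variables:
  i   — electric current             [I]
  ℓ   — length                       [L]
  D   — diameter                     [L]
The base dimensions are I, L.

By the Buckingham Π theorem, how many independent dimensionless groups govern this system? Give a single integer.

1

Dimensional matrix (I×L by i×ℓ×D):
  I: [ 1  0  0]
  L: [ 0  1  1]
Row reduction gives pivot columns i,ℓ; rank = 2
Π count = n − r = 3 − 2 = 1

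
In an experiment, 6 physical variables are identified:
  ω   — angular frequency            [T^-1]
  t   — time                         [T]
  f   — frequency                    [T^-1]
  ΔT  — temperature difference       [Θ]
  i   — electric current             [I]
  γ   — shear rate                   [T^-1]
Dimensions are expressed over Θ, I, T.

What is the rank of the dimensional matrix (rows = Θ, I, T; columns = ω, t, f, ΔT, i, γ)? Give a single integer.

3

Exponent matrix [Θ,I,T] × [ω,t,f,ΔT,i,γ]:
  Θ: [ 0  0  0  1  0  0]
  I: [ 0  0  0  0  1  0]
  T: [-1  1 -1  0  0 -1]
Row reduction gives pivot columns ω,ΔT,i; rank = 3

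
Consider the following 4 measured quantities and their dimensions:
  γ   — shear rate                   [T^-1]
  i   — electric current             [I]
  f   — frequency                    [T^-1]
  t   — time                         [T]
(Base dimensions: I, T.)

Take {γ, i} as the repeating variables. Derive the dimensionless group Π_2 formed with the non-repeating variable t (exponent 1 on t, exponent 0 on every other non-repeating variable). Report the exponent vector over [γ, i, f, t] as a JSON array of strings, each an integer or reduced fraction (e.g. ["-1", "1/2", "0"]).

Dimensional matrix (I×T by γ×i×f×t):
  I: [ 0  1  0  0]
  T: [-1  0 -1  1]
RREF → pivots at {γ,i} ⇒ r = 2
Repeat: γ,i; free: f,t
RREF:
  r0: [   1    0    1   -1]
  r1: [   0    1    0    0]
Fix exponent of t at 1, f at 0; solve each RREF row for its pivot's exponent:
  r0: exp(γ) + (-1)·1 = 0 ⇒ exp(γ) = 1
  r1: exp(i) + (0)·1 = 0 ⇒ exp(i) = 0
Π_2 = γ · t

["1", "0", "0", "1"]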